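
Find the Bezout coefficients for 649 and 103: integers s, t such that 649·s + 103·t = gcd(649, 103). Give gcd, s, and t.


Euclidean algorithm on (649, 103) — divide until remainder is 0:
  649 = 6 · 103 + 31
  103 = 3 · 31 + 10
  31 = 3 · 10 + 1
  10 = 10 · 1 + 0
gcd(649, 103) = 1.
Track Bezout coefficients alongside the remainders: start with r₀ = 649 = a·1 + b·0 (s = 1, t = 0) and r₁ = 103 = a·0 + b·1 (s = 0, t = 1); each new remainder r_{k+1} = r_{k-1} − q_k·r_k inherits s_{k+1} = s_{k-1} − q_k·s_k, t_{k+1} = t_{k-1} − q_k·t_k, so r_k = a·s_k + b·t_k at every step:
  q = 6: r = 31, s = 1 − 6·0 = 1, t = 0 − 6·1 = -6  (check: 649·1 + 103·(-6) = 31)
  q = 3: r = 10, s = 0 − 3·1 = -3, t = 1 − 3·(-6) = 19  (check: 649·(-3) + 103·19 = 10)
  q = 3: r = 1, s = 1 − 3·(-3) = 10, t = -6 − 3·19 = -63  (check: 649·10 + 103·(-63) = 1)
The row with r = 1 (the gcd) gives the Bezout coefficients s = 10, t = -63.
Result: 649 · (10) + 103 · (-63) = 1.

gcd(649, 103) = 1; s = 10, t = -63 (check: 649·10 + 103·(-63) = 1).


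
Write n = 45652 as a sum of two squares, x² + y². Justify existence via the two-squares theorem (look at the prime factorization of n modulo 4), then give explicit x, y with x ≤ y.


Step 1: Factor n = 45652 = 2^2 · 101 · 113.
Step 2: Check the mod-4 condition on each prime factor: 2 = 2 (special); 101 ≡ 1 (mod 4), exponent 1; 113 ≡ 1 (mod 4), exponent 1.
All primes ≡ 3 (mod 4) appear to even exponent (or don't appear), so by the two-squares theorem n IS expressible as a sum of two squares.
Step 3: Build a representation. Group n = k² · m with k = 2 and m = 101 · 113 = 11413 (a product of primes ≡ 1 (mod 4)); a representation of m scales to one of n via (k·x)² + (k·y)² = k²(x² + y²). Each prime p ≡ 1 (mod 4) is itself a sum of two squares; find a² by testing p − a² for a perfect square:
  101: 101 − 1² = 100 = 10² ⇒ 101 = 1² + 10².
  113: 113 − 1² = 112, 113 − 2² = 109, 113 − 3² = 104, 113 − 4² = 97, 113 − 5² = 88, 113 − 6² = 77, 113 − 7² = 64 = 8² ⇒ 113 = 7² + 8².
  Combine using the Brahmagupta–Fibonacci identity (a² + b²)(c² + d²) = (ac − bd)² + (ad + bc)² = (ac + bd)² + (ad − bc)²:
  101 · 113 = 11413: from (1² + 10²)(7² + 8²), take (1·7 − 10·8, 1·8 + 10·7) = (7 − 80, 8 + 70) = (-73, 78); dropping signs (only squares matter) gives (73, 78); check 73² + 78² = 5329 + 6084 = 11413 ✓.
  Scale by k = 2: (2·73, 2·78) = (146, 156).
Step 4: Order so x ≤ y and verify: 146² + 156² = 21316 + 24336 = 45652 = n. ✓

n = 45652 = 146² + 156² (one valid representation with x ≤ y).


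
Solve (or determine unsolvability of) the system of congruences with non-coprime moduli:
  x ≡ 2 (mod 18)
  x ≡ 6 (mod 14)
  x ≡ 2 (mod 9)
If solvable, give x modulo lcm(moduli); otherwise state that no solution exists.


Moduli 18, 14, 9 are not pairwise coprime, so CRT works modulo lcm(m_i) when all pairwise compatibility conditions hold.
Pairwise compatibility: gcd(m_i, m_j) must divide a_i - a_j for every pair.
Merge one congruence at a time:
  Start: x ≡ 2 (mod 18).
  Combine with x ≡ 6 (mod 14): gcd(18, 14) = 2; 6 - 2 = 4, which IS divisible by 2, so compatible.
    Write x = 2 + 18·t and substitute into x ≡ 6 (mod 14): 18·t ≡ 6 − 2 = 4 (mod 14).
    Divide the congruence (and modulus) by g = 2: 9·t ≡ 2 (mod 7).
    Reduce coefficients mod 7: 2·t ≡ 2 (mod 7).
    The inverse of 2 mod 7 is 4 (since 2·4 = 8 = 1·7 + 1), so t ≡ 4·2 = 8 ≡ 1 (mod 7).
    Then x = 2 + 18·1 = 20, valid modulo lcm(18, 14) = 126: x ≡ 20 (mod 126).
  Combine with x ≡ 2 (mod 9): gcd(126, 9) = 9; 2 - 20 = -18, which IS divisible by 9, so compatible.
    Write x = 20 + 126·t and substitute into x ≡ 2 (mod 9): 126·t ≡ 2 − 20 = -18 (mod 9).
    Divide the congruence (and modulus) by g = 9: 14·t ≡ -2 (mod 1).
    Modulo 1 every t works; take t = 0.
    Then x = 20 + 126·0 = 20, valid modulo lcm(126, 9) = 126: x ≡ 20 (mod 126).
Verify: 20 mod 18 = 2, 20 mod 14 = 6, 20 mod 9 = 2.

x ≡ 20 (mod 126).


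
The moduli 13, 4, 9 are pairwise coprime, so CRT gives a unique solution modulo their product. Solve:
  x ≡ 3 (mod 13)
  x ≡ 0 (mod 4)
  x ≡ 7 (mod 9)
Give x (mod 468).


Moduli 13, 4, 9 are pairwise coprime; by CRT there is a unique solution modulo M = 13 · 4 · 9 = 468.
Solve pairwise, accumulating the modulus:
  Start with x ≡ 3 (mod 13).
  Combine with x ≡ 0 (mod 4): since gcd(13, 4) = 1, we get a unique residue mod 52.
    Write x = 3 + 13·t and substitute into x ≡ 0 (mod 4): 13·t ≡ 0 − 3 = -3 (mod 4).
    Reduce coefficients mod 4: 1·t ≡ 1 (mod 4).
    So t ≡ 1 (mod 4).
    Then x = 3 + 13·1 = 16, valid modulo lcm(13, 4) = 52: x ≡ 16 (mod 52).
  Combine with x ≡ 7 (mod 9): since gcd(52, 9) = 1, we get a unique residue mod 468.
    Write x = 16 + 52·t and substitute into x ≡ 7 (mod 9): 52·t ≡ 7 − 16 = -9 (mod 9).
    Reduce coefficients mod 9: 7·t ≡ 0 (mod 9).
    The inverse of 7 mod 9 is 4 (since 7·4 = 28 = 3·9 + 1), so t ≡ 4·0 = 0 ≡ 0 (mod 9).
    Then x = 16 + 52·0 = 16, valid modulo lcm(52, 9) = 468: x ≡ 16 (mod 468).
Verify: 16 mod 13 = 3 ✓, 16 mod 4 = 0 ✓, 16 mod 9 = 7 ✓.

x ≡ 16 (mod 468).


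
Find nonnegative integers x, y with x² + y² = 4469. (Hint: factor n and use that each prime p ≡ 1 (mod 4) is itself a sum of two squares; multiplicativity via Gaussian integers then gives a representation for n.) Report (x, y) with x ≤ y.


Step 1: Factor n = 4469 = 41 · 109.
Step 2: Check the mod-4 condition on each prime factor: 41 ≡ 1 (mod 4), exponent 1; 109 ≡ 1 (mod 4), exponent 1.
All primes ≡ 3 (mod 4) appear to even exponent (or don't appear), so by the two-squares theorem n IS expressible as a sum of two squares.
Step 3: Build a representation. Here n = 41 · 109 is a product of primes ≡ 1 (mod 4). Each prime p ≡ 1 (mod 4) is itself a sum of two squares; find a² by testing p − a² for a perfect square:
  41: 41 − 1² = 40, 41 − 2² = 37, 41 − 3² = 32, 41 − 4² = 25 = 5² ⇒ 41 = 4² + 5².
  109: 109 − 1² = 108, 109 − 2² = 105, 109 − 3² = 100 = 10² ⇒ 109 = 3² + 10².
  Combine using the Brahmagupta–Fibonacci identity (a² + b²)(c² + d²) = (ac − bd)² + (ad + bc)² = (ac + bd)² + (ad − bc)²:
  41 · 109 = 4469: from (4² + 5²)(3² + 10²), take (4·3 − 5·10, 4·10 + 5·3) = (12 − 50, 40 + 15) = (-38, 55); dropping signs (only squares matter) gives (38, 55); check 38² + 55² = 1444 + 3025 = 4469 ✓.
Step 4: Order so x ≤ y and verify: 38² + 55² = 1444 + 3025 = 4469 = n. ✓

n = 4469 = 38² + 55² (one valid representation with x ≤ y).


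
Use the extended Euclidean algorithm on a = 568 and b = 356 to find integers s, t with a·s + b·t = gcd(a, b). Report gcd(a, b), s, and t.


Euclidean algorithm on (568, 356) — divide until remainder is 0:
  568 = 1 · 356 + 212
  356 = 1 · 212 + 144
  212 = 1 · 144 + 68
  144 = 2 · 68 + 8
  68 = 8 · 8 + 4
  8 = 2 · 4 + 0
gcd(568, 356) = 4.
Track Bezout coefficients alongside the remainders: start with r₀ = 568 = a·1 + b·0 (s = 1, t = 0) and r₁ = 356 = a·0 + b·1 (s = 0, t = 1); each new remainder r_{k+1} = r_{k-1} − q_k·r_k inherits s_{k+1} = s_{k-1} − q_k·s_k, t_{k+1} = t_{k-1} − q_k·t_k, so r_k = a·s_k + b·t_k at every step:
  q = 1: r = 212, s = 1 − 1·0 = 1, t = 0 − 1·1 = -1  (check: 568·1 + 356·(-1) = 212)
  q = 1: r = 144, s = 0 − 1·1 = -1, t = 1 − 1·(-1) = 2  (check: 568·(-1) + 356·2 = 144)
  q = 1: r = 68, s = 1 − 1·(-1) = 2, t = -1 − 1·2 = -3  (check: 568·2 + 356·(-3) = 68)
  q = 2: r = 8, s = -1 − 2·2 = -5, t = 2 − 2·(-3) = 8  (check: 568·(-5) + 356·8 = 8)
  q = 8: r = 4, s = 2 − 8·(-5) = 42, t = -3 − 8·8 = -67  (check: 568·42 + 356·(-67) = 4)
The row with r = 4 (the gcd) gives the Bezout coefficients s = 42, t = -67.
Result: 568 · (42) + 356 · (-67) = 4.

gcd(568, 356) = 4; s = 42, t = -67 (check: 568·42 + 356·(-67) = 4).


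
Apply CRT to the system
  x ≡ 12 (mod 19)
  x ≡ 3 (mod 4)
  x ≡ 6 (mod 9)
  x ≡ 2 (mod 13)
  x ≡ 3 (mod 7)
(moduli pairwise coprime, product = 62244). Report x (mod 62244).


Product of moduli M = 19 · 4 · 9 · 13 · 7 = 62244.
Merge one congruence at a time:
  Start: x ≡ 12 (mod 19).
  Combine with x ≡ 3 (mod 4); new modulus lcm = 76.
    Write x = 12 + 19·t and substitute into x ≡ 3 (mod 4): 19·t ≡ 3 − 12 = -9 (mod 4).
    Reduce coefficients mod 4: 3·t ≡ 3 (mod 4).
    The inverse of 3 mod 4 is 3 (since 3·3 = 9 = 2·4 + 1), so t ≡ 3·3 = 9 ≡ 1 (mod 4).
    Then x = 12 + 19·1 = 31, valid modulo lcm(19, 4) = 76: x ≡ 31 (mod 76).
  Combine with x ≡ 6 (mod 9); new modulus lcm = 684.
    Write x = 31 + 76·t and substitute into x ≡ 6 (mod 9): 76·t ≡ 6 − 31 = -25 (mod 9).
    Reduce coefficients mod 9: 4·t ≡ 2 (mod 9).
    The inverse of 4 mod 9 is 7 (since 4·7 = 28 = 3·9 + 1), so t ≡ 7·2 = 14 ≡ 5 (mod 9).
    Then x = 31 + 76·5 = 411, valid modulo lcm(76, 9) = 684: x ≡ 411 (mod 684).
  Combine with x ≡ 2 (mod 13); new modulus lcm = 8892.
    Write x = 411 + 684·t and substitute into x ≡ 2 (mod 13): 684·t ≡ 2 − 411 = -409 (mod 13).
    Reduce coefficients mod 13: 8·t ≡ 7 (mod 13).
    The inverse of 8 mod 13 is 5 (since 8·5 = 40 = 3·13 + 1), so t ≡ 5·7 = 35 ≡ 9 (mod 13).
    Then x = 411 + 684·9 = 6567, valid modulo lcm(684, 13) = 8892: x ≡ 6567 (mod 8892).
  Combine with x ≡ 3 (mod 7); new modulus lcm = 62244.
    Write x = 6567 + 8892·t and substitute into x ≡ 3 (mod 7): 8892·t ≡ 3 − 6567 = -6564 (mod 7).
    Reduce coefficients mod 7: 2·t ≡ 2 (mod 7).
    The inverse of 2 mod 7 is 4 (since 2·4 = 8 = 1·7 + 1), so t ≡ 4·2 = 8 ≡ 1 (mod 7).
    Then x = 6567 + 8892·1 = 15459, valid modulo lcm(8892, 7) = 62244: x ≡ 15459 (mod 62244).
Verify against each original: 15459 mod 19 = 12, 15459 mod 4 = 3, 15459 mod 9 = 6, 15459 mod 13 = 2, 15459 mod 7 = 3.

x ≡ 15459 (mod 62244).


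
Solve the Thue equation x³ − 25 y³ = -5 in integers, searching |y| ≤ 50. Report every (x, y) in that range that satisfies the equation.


The equation is x³ - 25y³ = -5. For fixed y, x³ = 25·y³ − 5, so a solution requires the RHS to be a perfect cube.
Strategy: iterate y from -50 to 50, compute RHS = 25·y³ − 5, and check whether it is a (positive or negative) perfect cube.
Check small values of y:
  y = 0: RHS = -5 is not a perfect cube.
  y = 1: RHS = 20 is not a perfect cube.
  y = -1: RHS = -30 is not a perfect cube.
  y = 2: RHS = 195 is not a perfect cube.
  y = -2: RHS = -205 is not a perfect cube.
  y = 3: RHS = 670 is not a perfect cube.
  y = -3: RHS = -680 is not a perfect cube.
Continuing the search up to |y| = 50 finds no solutions either.
No (x, y) in the scanned range satisfies the equation.

No integer solutions with |y| ≤ 50.


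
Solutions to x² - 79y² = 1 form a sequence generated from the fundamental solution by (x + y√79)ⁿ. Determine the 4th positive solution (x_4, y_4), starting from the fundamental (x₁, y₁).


Step 1: Find the fundamental solution (x₁, y₁) of x² - 79y² = 1.
  Expand √79 as a continued fraction. a₀ = ⌊√79⌋ = 8; iterate m_{k+1} = d_k·a_k − m_k, d_{k+1} = (79 − m_{k+1}²)/d_k, a_{k+1} = ⌊(a₀ + m_{k+1})/d_{k+1}⌋ (starting m₀ = 0, d₀ = 1), with convergents p_k = a_k·p_{k-1} + p_{k-2}, q_k = a_k·q_{k-1} + q_{k-2} (p₋₁ = 1, q₋₁ = 0):
  k = 0: a₀ = 8; p₀/q₀ = 8/1; p₀² − 79·q₀² = 64 − 79 = -15.
  k = 1: m = 8, d = 15, a = ⌊(8 + 8)/15⌋ = 1; p/q = (1·8 + 1)/(1·1 + 0) = 9/1; p² − 79·q² = 81 − 79 = 2.
  k = 2: m = 7, d = 2, a = ⌊(8 + 7)/2⌋ = 7; p/q = (7·9 + 8)/(7·1 + 1) = 71/8; p² − 79·q² = 5041 − 5056 = -15.
  k = 3: m = 7, d = 15, a = ⌊(8 + 7)/15⌋ = 1; p/q = (1·71 + 9)/(1·8 + 1) = 80/9; p² − 79·q² = 6400 − 6399 = 1.
  The first convergent with p² − 79·q² = 1 gives the fundamental solution (x₁, y₁) = (80, 9).
Step 2: Apply the recurrence (x_{n+1}, y_{n+1}) = (x₁x_n + 79y₁y_n, x₁y_n + y₁x_n) repeatedly.
  From (x_1, y_1) = (80, 9): x_2 = 80·80 + 79·9·9 = 12799; y_2 = 80·9 + 9·80 = 1440.
  From (x_2, y_2) = (12799, 1440): x_3 = 80·12799 + 79·9·1440 = 2047760; y_3 = 80·1440 + 9·12799 = 230391.
  From (x_3, y_3) = (2047760, 230391): x_4 = 80·2047760 + 79·9·230391 = 327628801; y_4 = 80·230391 + 9·2047760 = 36861120.
Step 3: Verify x_4² - 79·y_4² = 107340631244697601 - 107340631244697600 = 1 (should be 1). ✓

(x_1, y_1) = (80, 9); (x_4, y_4) = (327628801, 36861120).


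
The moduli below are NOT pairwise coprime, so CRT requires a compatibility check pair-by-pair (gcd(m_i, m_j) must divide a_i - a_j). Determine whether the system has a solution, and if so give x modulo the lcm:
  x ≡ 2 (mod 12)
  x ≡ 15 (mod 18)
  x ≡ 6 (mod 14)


Moduli 12, 18, 14 are not pairwise coprime, so CRT works modulo lcm(m_i) when all pairwise compatibility conditions hold.
Pairwise compatibility: gcd(m_i, m_j) must divide a_i - a_j for every pair.
Merge one congruence at a time:
  Start: x ≡ 2 (mod 12).
  Combine with x ≡ 15 (mod 18): gcd(12, 18) = 6, and 15 - 2 = 13 is NOT divisible by 6.
    ⇒ system is inconsistent (no integer solution).

No solution (the system is inconsistent).


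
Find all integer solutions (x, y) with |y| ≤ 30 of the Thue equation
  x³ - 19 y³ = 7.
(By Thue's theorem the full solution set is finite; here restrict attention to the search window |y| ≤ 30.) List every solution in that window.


The equation is x³ - 19y³ = 7. For fixed y, x³ = 19·y³ + 7, so a solution requires the RHS to be a perfect cube.
Strategy: iterate y from -30 to 30, compute RHS = 19·y³ + 7, and check whether it is a (positive or negative) perfect cube.
Check small values of y:
  y = 0: RHS = 7 is not a perfect cube.
  y = 1: RHS = 26 is not a perfect cube.
  y = -1: RHS = -12 is not a perfect cube.
  y = 2: RHS = 159 is not a perfect cube.
  y = -2: RHS = -145 is not a perfect cube.
  y = 3: RHS = 520 is not a perfect cube.
  y = -3: RHS = -506 is not a perfect cube.
Continuing the search up to |y| = 30 finds no solutions either.
No (x, y) in the scanned range satisfies the equation.

No integer solutions with |y| ≤ 30.


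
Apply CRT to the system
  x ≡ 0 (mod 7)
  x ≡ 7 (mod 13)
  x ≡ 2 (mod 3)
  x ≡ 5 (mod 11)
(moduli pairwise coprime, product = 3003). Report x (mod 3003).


Product of moduli M = 7 · 13 · 3 · 11 = 3003.
Merge one congruence at a time:
  Start: x ≡ 0 (mod 7).
  Combine with x ≡ 7 (mod 13); new modulus lcm = 91.
    Write x = 0 + 7·t and substitute into x ≡ 7 (mod 13): 7·t ≡ 7 − 0 = 7 (mod 13).
    The inverse of 7 mod 13 is 2 (since 7·2 = 14 = 1·13 + 1), so t ≡ 2·7 = 14 ≡ 1 (mod 13).
    Then x = 0 + 7·1 = 7, valid modulo lcm(7, 13) = 91: x ≡ 7 (mod 91).
  Combine with x ≡ 2 (mod 3); new modulus lcm = 273.
    Write x = 7 + 91·t and substitute into x ≡ 2 (mod 3): 91·t ≡ 2 − 7 = -5 (mod 3).
    Reduce coefficients mod 3: 1·t ≡ 1 (mod 3).
    So t ≡ 1 (mod 3).
    Then x = 7 + 91·1 = 98, valid modulo lcm(91, 3) = 273: x ≡ 98 (mod 273).
  Combine with x ≡ 5 (mod 11); new modulus lcm = 3003.
    Write x = 98 + 273·t and substitute into x ≡ 5 (mod 11): 273·t ≡ 5 − 98 = -93 (mod 11).
    Reduce coefficients mod 11: 9·t ≡ 6 (mod 11).
    The inverse of 9 mod 11 is 5 (since 9·5 = 45 = 4·11 + 1), so t ≡ 5·6 = 30 ≡ 8 (mod 11).
    Then x = 98 + 273·8 = 2282, valid modulo lcm(273, 11) = 3003: x ≡ 2282 (mod 3003).
Verify against each original: 2282 mod 7 = 0, 2282 mod 13 = 7, 2282 mod 3 = 2, 2282 mod 11 = 5.

x ≡ 2282 (mod 3003).


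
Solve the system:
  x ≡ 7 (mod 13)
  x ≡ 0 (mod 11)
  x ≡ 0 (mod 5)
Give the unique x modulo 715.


Moduli 13, 11, 5 are pairwise coprime; by CRT there is a unique solution modulo M = 13 · 11 · 5 = 715.
Solve pairwise, accumulating the modulus:
  Start with x ≡ 7 (mod 13).
  Combine with x ≡ 0 (mod 11): since gcd(13, 11) = 1, we get a unique residue mod 143.
    Write x = 7 + 13·t and substitute into x ≡ 0 (mod 11): 13·t ≡ 0 − 7 = -7 (mod 11).
    Reduce coefficients mod 11: 2·t ≡ 4 (mod 11).
    The inverse of 2 mod 11 is 6 (since 2·6 = 12 = 1·11 + 1), so t ≡ 6·4 = 24 ≡ 2 (mod 11).
    Then x = 7 + 13·2 = 33, valid modulo lcm(13, 11) = 143: x ≡ 33 (mod 143).
  Combine with x ≡ 0 (mod 5): since gcd(143, 5) = 1, we get a unique residue mod 715.
    Write x = 33 + 143·t and substitute into x ≡ 0 (mod 5): 143·t ≡ 0 − 33 = -33 (mod 5).
    Reduce coefficients mod 5: 3·t ≡ 2 (mod 5).
    The inverse of 3 mod 5 is 2 (since 3·2 = 6 = 1·5 + 1), so t ≡ 2·2 = 4 ≡ 4 (mod 5).
    Then x = 33 + 143·4 = 605, valid modulo lcm(143, 5) = 715: x ≡ 605 (mod 715).
Verify: 605 mod 13 = 7 ✓, 605 mod 11 = 0 ✓, 605 mod 5 = 0 ✓.

x ≡ 605 (mod 715).


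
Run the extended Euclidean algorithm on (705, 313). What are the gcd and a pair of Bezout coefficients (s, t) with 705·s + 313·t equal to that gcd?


Euclidean algorithm on (705, 313) — divide until remainder is 0:
  705 = 2 · 313 + 79
  313 = 3 · 79 + 76
  79 = 1 · 76 + 3
  76 = 25 · 3 + 1
  3 = 3 · 1 + 0
gcd(705, 313) = 1.
Track Bezout coefficients alongside the remainders: start with r₀ = 705 = a·1 + b·0 (s = 1, t = 0) and r₁ = 313 = a·0 + b·1 (s = 0, t = 1); each new remainder r_{k+1} = r_{k-1} − q_k·r_k inherits s_{k+1} = s_{k-1} − q_k·s_k, t_{k+1} = t_{k-1} − q_k·t_k, so r_k = a·s_k + b·t_k at every step:
  q = 2: r = 79, s = 1 − 2·0 = 1, t = 0 − 2·1 = -2  (check: 705·1 + 313·(-2) = 79)
  q = 3: r = 76, s = 0 − 3·1 = -3, t = 1 − 3·(-2) = 7  (check: 705·(-3) + 313·7 = 76)
  q = 1: r = 3, s = 1 − 1·(-3) = 4, t = -2 − 1·7 = -9  (check: 705·4 + 313·(-9) = 3)
  q = 25: r = 1, s = -3 − 25·4 = -103, t = 7 − 25·(-9) = 232  (check: 705·(-103) + 313·232 = 1)
The row with r = 1 (the gcd) gives the Bezout coefficients s = -103, t = 232.
Result: 705 · (-103) + 313 · (232) = 1.

gcd(705, 313) = 1; s = -103, t = 232 (check: 705·(-103) + 313·232 = 1).


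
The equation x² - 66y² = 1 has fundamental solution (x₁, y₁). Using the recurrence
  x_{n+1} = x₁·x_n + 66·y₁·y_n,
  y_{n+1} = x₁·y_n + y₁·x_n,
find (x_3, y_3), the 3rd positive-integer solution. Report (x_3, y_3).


Step 1: Find the fundamental solution (x₁, y₁) of x² - 66y² = 1.
  Expand √66 as a continued fraction. a₀ = ⌊√66⌋ = 8; iterate m_{k+1} = d_k·a_k − m_k, d_{k+1} = (66 − m_{k+1}²)/d_k, a_{k+1} = ⌊(a₀ + m_{k+1})/d_{k+1}⌋ (starting m₀ = 0, d₀ = 1), with convergents p_k = a_k·p_{k-1} + p_{k-2}, q_k = a_k·q_{k-1} + q_{k-2} (p₋₁ = 1, q₋₁ = 0):
  k = 0: a₀ = 8; p₀/q₀ = 8/1; p₀² − 66·q₀² = 64 − 66 = -2.
  k = 1: m = 8, d = 2, a = ⌊(8 + 8)/2⌋ = 8; p/q = (8·8 + 1)/(8·1 + 0) = 65/8; p² − 66·q² = 4225 − 4224 = 1.
  The first convergent with p² − 66·q² = 1 gives the fundamental solution (x₁, y₁) = (65, 8).
Step 2: Apply the recurrence (x_{n+1}, y_{n+1}) = (x₁x_n + 66y₁y_n, x₁y_n + y₁x_n) repeatedly.
  From (x_1, y_1) = (65, 8): x_2 = 65·65 + 66·8·8 = 8449; y_2 = 65·8 + 8·65 = 1040.
  From (x_2, y_2) = (8449, 1040): x_3 = 65·8449 + 66·8·1040 = 1098305; y_3 = 65·1040 + 8·8449 = 135192.
Step 3: Verify x_3² - 66·y_3² = 1206273873025 - 1206273873024 = 1 (should be 1). ✓

(x_1, y_1) = (65, 8); (x_3, y_3) = (1098305, 135192).


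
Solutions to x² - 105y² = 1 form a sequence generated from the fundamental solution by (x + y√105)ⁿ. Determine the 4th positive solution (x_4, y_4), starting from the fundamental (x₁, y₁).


Step 1: Find the fundamental solution (x₁, y₁) of x² - 105y² = 1.
  Expand √105 as a continued fraction. a₀ = ⌊√105⌋ = 10; iterate m_{k+1} = d_k·a_k − m_k, d_{k+1} = (105 − m_{k+1}²)/d_k, a_{k+1} = ⌊(a₀ + m_{k+1})/d_{k+1}⌋ (starting m₀ = 0, d₀ = 1), with convergents p_k = a_k·p_{k-1} + p_{k-2}, q_k = a_k·q_{k-1} + q_{k-2} (p₋₁ = 1, q₋₁ = 0):
  k = 0: a₀ = 10; p₀/q₀ = 10/1; p₀² − 105·q₀² = 100 − 105 = -5.
  k = 1: m = 10, d = 5, a = ⌊(10 + 10)/5⌋ = 4; p/q = (4·10 + 1)/(4·1 + 0) = 41/4; p² − 105·q² = 1681 − 1680 = 1.
  The first convergent with p² − 105·q² = 1 gives the fundamental solution (x₁, y₁) = (41, 4).
Step 2: Apply the recurrence (x_{n+1}, y_{n+1}) = (x₁x_n + 105y₁y_n, x₁y_n + y₁x_n) repeatedly.
  From (x_1, y_1) = (41, 4): x_2 = 41·41 + 105·4·4 = 3361; y_2 = 41·4 + 4·41 = 328.
  From (x_2, y_2) = (3361, 328): x_3 = 41·3361 + 105·4·328 = 275561; y_3 = 41·328 + 4·3361 = 26892.
  From (x_3, y_3) = (275561, 26892): x_4 = 41·275561 + 105·4·26892 = 22592641; y_4 = 41·26892 + 4·275561 = 2204816.
Step 3: Verify x_4² - 105·y_4² = 510427427354881 - 510427427354880 = 1 (should be 1). ✓

(x_1, y_1) = (41, 4); (x_4, y_4) = (22592641, 2204816).


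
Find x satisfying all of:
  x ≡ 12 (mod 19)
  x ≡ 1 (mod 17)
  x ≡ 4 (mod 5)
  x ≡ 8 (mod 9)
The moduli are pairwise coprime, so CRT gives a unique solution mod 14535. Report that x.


Product of moduli M = 19 · 17 · 5 · 9 = 14535.
Merge one congruence at a time:
  Start: x ≡ 12 (mod 19).
  Combine with x ≡ 1 (mod 17); new modulus lcm = 323.
    Write x = 12 + 19·t and substitute into x ≡ 1 (mod 17): 19·t ≡ 1 − 12 = -11 (mod 17).
    Reduce coefficients mod 17: 2·t ≡ 6 (mod 17).
    The inverse of 2 mod 17 is 9 (since 2·9 = 18 = 1·17 + 1), so t ≡ 9·6 = 54 ≡ 3 (mod 17).
    Then x = 12 + 19·3 = 69, valid modulo lcm(19, 17) = 323: x ≡ 69 (mod 323).
  Combine with x ≡ 4 (mod 5); new modulus lcm = 1615.
    Write x = 69 + 323·t and substitute into x ≡ 4 (mod 5): 323·t ≡ 4 − 69 = -65 (mod 5).
    Reduce coefficients mod 5: 3·t ≡ 0 (mod 5).
    The inverse of 3 mod 5 is 2 (since 3·2 = 6 = 1·5 + 1), so t ≡ 2·0 = 0 ≡ 0 (mod 5).
    Then x = 69 + 323·0 = 69, valid modulo lcm(323, 5) = 1615: x ≡ 69 (mod 1615).
  Combine with x ≡ 8 (mod 9); new modulus lcm = 14535.
    Write x = 69 + 1615·t and substitute into x ≡ 8 (mod 9): 1615·t ≡ 8 − 69 = -61 (mod 9).
    Reduce coefficients mod 9: 4·t ≡ 2 (mod 9).
    The inverse of 4 mod 9 is 7 (since 4·7 = 28 = 3·9 + 1), so t ≡ 7·2 = 14 ≡ 5 (mod 9).
    Then x = 69 + 1615·5 = 8144, valid modulo lcm(1615, 9) = 14535: x ≡ 8144 (mod 14535).
Verify against each original: 8144 mod 19 = 12, 8144 mod 17 = 1, 8144 mod 5 = 4, 8144 mod 9 = 8.

x ≡ 8144 (mod 14535).


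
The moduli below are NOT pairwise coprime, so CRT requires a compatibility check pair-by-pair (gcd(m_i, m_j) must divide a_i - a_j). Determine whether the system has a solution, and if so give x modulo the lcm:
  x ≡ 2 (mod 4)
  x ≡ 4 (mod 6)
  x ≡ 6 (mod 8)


Moduli 4, 6, 8 are not pairwise coprime, so CRT works modulo lcm(m_i) when all pairwise compatibility conditions hold.
Pairwise compatibility: gcd(m_i, m_j) must divide a_i - a_j for every pair.
Merge one congruence at a time:
  Start: x ≡ 2 (mod 4).
  Combine with x ≡ 4 (mod 6): gcd(4, 6) = 2; 4 - 2 = 2, which IS divisible by 2, so compatible.
    Write x = 2 + 4·t and substitute into x ≡ 4 (mod 6): 4·t ≡ 4 − 2 = 2 (mod 6).
    Divide the congruence (and modulus) by g = 2: 2·t ≡ 1 (mod 3).
    The inverse of 2 mod 3 is 2 (since 2·2 = 4 = 1·3 + 1), so t ≡ 2·1 = 2 ≡ 2 (mod 3).
    Then x = 2 + 4·2 = 10, valid modulo lcm(4, 6) = 12: x ≡ 10 (mod 12).
  Combine with x ≡ 6 (mod 8): gcd(12, 8) = 4; 6 - 10 = -4, which IS divisible by 4, so compatible.
    Write x = 10 + 12·t and substitute into x ≡ 6 (mod 8): 12·t ≡ 6 − 10 = -4 (mod 8).
    Divide the congruence (and modulus) by g = 4: 3·t ≡ -1 (mod 2).
    Reduce coefficients mod 2: 1·t ≡ 1 (mod 2).
    So t ≡ 1 (mod 2).
    Then x = 10 + 12·1 = 22, valid modulo lcm(12, 8) = 24: x ≡ 22 (mod 24).
Verify: 22 mod 4 = 2, 22 mod 6 = 4, 22 mod 8 = 6.

x ≡ 22 (mod 24).


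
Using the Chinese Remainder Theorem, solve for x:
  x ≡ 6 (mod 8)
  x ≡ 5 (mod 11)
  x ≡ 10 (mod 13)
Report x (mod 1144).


Moduli 8, 11, 13 are pairwise coprime; by CRT there is a unique solution modulo M = 8 · 11 · 13 = 1144.
Solve pairwise, accumulating the modulus:
  Start with x ≡ 6 (mod 8).
  Combine with x ≡ 5 (mod 11): since gcd(8, 11) = 1, we get a unique residue mod 88.
    Write x = 6 + 8·t and substitute into x ≡ 5 (mod 11): 8·t ≡ 5 − 6 = -1 (mod 11).
    Reduce coefficients mod 11: 8·t ≡ 10 (mod 11).
    The inverse of 8 mod 11 is 7 (since 8·7 = 56 = 5·11 + 1), so t ≡ 7·10 = 70 ≡ 4 (mod 11).
    Then x = 6 + 8·4 = 38, valid modulo lcm(8, 11) = 88: x ≡ 38 (mod 88).
  Combine with x ≡ 10 (mod 13): since gcd(88, 13) = 1, we get a unique residue mod 1144.
    Write x = 38 + 88·t and substitute into x ≡ 10 (mod 13): 88·t ≡ 10 − 38 = -28 (mod 13).
    Reduce coefficients mod 13: 10·t ≡ 11 (mod 13).
    The inverse of 10 mod 13 is 4 (since 10·4 = 40 = 3·13 + 1), so t ≡ 4·11 = 44 ≡ 5 (mod 13).
    Then x = 38 + 88·5 = 478, valid modulo lcm(88, 13) = 1144: x ≡ 478 (mod 1144).
Verify: 478 mod 8 = 6 ✓, 478 mod 11 = 5 ✓, 478 mod 13 = 10 ✓.

x ≡ 478 (mod 1144).


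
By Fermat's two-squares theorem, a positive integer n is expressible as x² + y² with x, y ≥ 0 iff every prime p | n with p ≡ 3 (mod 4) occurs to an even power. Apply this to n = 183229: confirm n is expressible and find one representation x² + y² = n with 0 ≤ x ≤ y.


Step 1: Factor n = 183229 = 41^2 · 109.
Step 2: Check the mod-4 condition on each prime factor: 41 ≡ 1 (mod 4), exponent 2; 109 ≡ 1 (mod 4), exponent 1.
All primes ≡ 3 (mod 4) appear to even exponent (or don't appear), so by the two-squares theorem n IS expressible as a sum of two squares.
Step 3: Build a representation. Here n = 41 · 41 · 109 is a product of primes ≡ 1 (mod 4). Each prime p ≡ 1 (mod 4) is itself a sum of two squares; find a² by testing p − a² for a perfect square:
  41: 41 − 1² = 40, 41 − 2² = 37, 41 − 3² = 32, 41 − 4² = 25 = 5² ⇒ 41 = 4² + 5².
  109: 109 − 1² = 108, 109 − 2² = 105, 109 − 3² = 100 = 10² ⇒ 109 = 3² + 10².
  Combine using the Brahmagupta–Fibonacci identity (a² + b²)(c² + d²) = (ac − bd)² + (ad + bc)² = (ac + bd)² + (ad − bc)²:
  41 · 41 = 1681: from (4² + 5²)(4² + 5²), take (4·4 − 5·5, 4·5 + 5·4) = (16 − 25, 20 + 20) = (-9, 40); dropping signs (only squares matter) gives (9, 40); check 9² + 40² = 81 + 1600 = 1681 ✓.
  1681 · 109 = 183229: from (9² + 40²)(3² + 10²), take (9·3 − 40·10, 9·10 + 40·3) = (27 − 400, 90 + 120) = (-373, 210); dropping signs (only squares matter) gives (373, 210); check 373² + 210² = 139129 + 44100 = 183229 ✓.
Step 4: Order so x ≤ y and verify: 210² + 373² = 44100 + 139129 = 183229 = n. ✓

n = 183229 = 210² + 373² (one valid representation with x ≤ y).


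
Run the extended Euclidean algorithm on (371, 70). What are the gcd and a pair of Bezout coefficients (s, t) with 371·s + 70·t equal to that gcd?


Euclidean algorithm on (371, 70) — divide until remainder is 0:
  371 = 5 · 70 + 21
  70 = 3 · 21 + 7
  21 = 3 · 7 + 0
gcd(371, 70) = 7.
Track Bezout coefficients alongside the remainders: start with r₀ = 371 = a·1 + b·0 (s = 1, t = 0) and r₁ = 70 = a·0 + b·1 (s = 0, t = 1); each new remainder r_{k+1} = r_{k-1} − q_k·r_k inherits s_{k+1} = s_{k-1} − q_k·s_k, t_{k+1} = t_{k-1} − q_k·t_k, so r_k = a·s_k + b·t_k at every step:
  q = 5: r = 21, s = 1 − 5·0 = 1, t = 0 − 5·1 = -5  (check: 371·1 + 70·(-5) = 21)
  q = 3: r = 7, s = 0 − 3·1 = -3, t = 1 − 3·(-5) = 16  (check: 371·(-3) + 70·16 = 7)
The row with r = 7 (the gcd) gives the Bezout coefficients s = -3, t = 16.
Result: 371 · (-3) + 70 · (16) = 7.

gcd(371, 70) = 7; s = -3, t = 16 (check: 371·(-3) + 70·16 = 7).


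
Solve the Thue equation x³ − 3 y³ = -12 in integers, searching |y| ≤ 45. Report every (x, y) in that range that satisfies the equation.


The equation is x³ - 3y³ = -12. For fixed y, x³ = 3·y³ − 12, so a solution requires the RHS to be a perfect cube.
Strategy: iterate y from -45 to 45, compute RHS = 3·y³ − 12, and check whether it is a (positive or negative) perfect cube.
Check small values of y:
  y = 0: RHS = -12 is not a perfect cube.
  y = 1: RHS = -9 is not a perfect cube.
  y = -1: RHS = -15 is not a perfect cube.
  y = 2: RHS = 12 is not a perfect cube.
  y = -2: RHS = -36 is not a perfect cube.
  y = 3: RHS = 69 is not a perfect cube.
  y = -3: RHS = -93 is not a perfect cube.
Continuing the search up to |y| = 45 finds no solutions either.
No (x, y) in the scanned range satisfies the equation.

No integer solutions with |y| ≤ 45.


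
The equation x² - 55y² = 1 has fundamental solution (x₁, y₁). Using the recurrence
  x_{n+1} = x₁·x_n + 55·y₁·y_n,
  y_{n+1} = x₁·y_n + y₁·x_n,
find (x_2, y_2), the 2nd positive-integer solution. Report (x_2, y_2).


Step 1: Find the fundamental solution (x₁, y₁) of x² - 55y² = 1.
  Expand √55 as a continued fraction. a₀ = ⌊√55⌋ = 7; iterate m_{k+1} = d_k·a_k − m_k, d_{k+1} = (55 − m_{k+1}²)/d_k, a_{k+1} = ⌊(a₀ + m_{k+1})/d_{k+1}⌋ (starting m₀ = 0, d₀ = 1), with convergents p_k = a_k·p_{k-1} + p_{k-2}, q_k = a_k·q_{k-1} + q_{k-2} (p₋₁ = 1, q₋₁ = 0):
  k = 0: a₀ = 7; p₀/q₀ = 7/1; p₀² − 55·q₀² = 49 − 55 = -6.
  k = 1: m = 7, d = 6, a = ⌊(7 + 7)/6⌋ = 2; p/q = (2·7 + 1)/(2·1 + 0) = 15/2; p² − 55·q² = 225 − 220 = 5.
  k = 2: m = 5, d = 5, a = ⌊(7 + 5)/5⌋ = 2; p/q = (2·15 + 7)/(2·2 + 1) = 37/5; p² − 55·q² = 1369 − 1375 = -6.
  k = 3: m = 5, d = 6, a = ⌊(7 + 5)/6⌋ = 2; p/q = (2·37 + 15)/(2·5 + 2) = 89/12; p² − 55·q² = 7921 − 7920 = 1.
  The first convergent with p² − 55·q² = 1 gives the fundamental solution (x₁, y₁) = (89, 12).
Step 2: Apply the recurrence (x_{n+1}, y_{n+1}) = (x₁x_n + 55y₁y_n, x₁y_n + y₁x_n) repeatedly.
  From (x_1, y_1) = (89, 12): x_2 = 89·89 + 55·12·12 = 15841; y_2 = 89·12 + 12·89 = 2136.
Step 3: Verify x_2² - 55·y_2² = 250937281 - 250937280 = 1 (should be 1). ✓

(x_1, y_1) = (89, 12); (x_2, y_2) = (15841, 2136).


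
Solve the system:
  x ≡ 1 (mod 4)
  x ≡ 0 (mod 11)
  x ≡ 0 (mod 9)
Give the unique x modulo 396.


Moduli 4, 11, 9 are pairwise coprime; by CRT there is a unique solution modulo M = 4 · 11 · 9 = 396.
Solve pairwise, accumulating the modulus:
  Start with x ≡ 1 (mod 4).
  Combine with x ≡ 0 (mod 11): since gcd(4, 11) = 1, we get a unique residue mod 44.
    Write x = 1 + 4·t and substitute into x ≡ 0 (mod 11): 4·t ≡ 0 − 1 = -1 (mod 11).
    Reduce coefficients mod 11: 4·t ≡ 10 (mod 11).
    The inverse of 4 mod 11 is 3 (since 4·3 = 12 = 1·11 + 1), so t ≡ 3·10 = 30 ≡ 8 (mod 11).
    Then x = 1 + 4·8 = 33, valid modulo lcm(4, 11) = 44: x ≡ 33 (mod 44).
  Combine with x ≡ 0 (mod 9): since gcd(44, 9) = 1, we get a unique residue mod 396.
    Write x = 33 + 44·t and substitute into x ≡ 0 (mod 9): 44·t ≡ 0 − 33 = -33 (mod 9).
    Reduce coefficients mod 9: 8·t ≡ 3 (mod 9).
    The inverse of 8 mod 9 is 8 (since 8·8 = 64 = 7·9 + 1), so t ≡ 8·3 = 24 ≡ 6 (mod 9).
    Then x = 33 + 44·6 = 297, valid modulo lcm(44, 9) = 396: x ≡ 297 (mod 396).
Verify: 297 mod 4 = 1 ✓, 297 mod 11 = 0 ✓, 297 mod 9 = 0 ✓.

x ≡ 297 (mod 396).


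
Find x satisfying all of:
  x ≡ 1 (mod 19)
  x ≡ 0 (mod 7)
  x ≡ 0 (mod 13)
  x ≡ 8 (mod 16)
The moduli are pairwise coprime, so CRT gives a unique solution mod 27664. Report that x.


Product of moduli M = 19 · 7 · 13 · 16 = 27664.
Merge one congruence at a time:
  Start: x ≡ 1 (mod 19).
  Combine with x ≡ 0 (mod 7); new modulus lcm = 133.
    Write x = 1 + 19·t and substitute into x ≡ 0 (mod 7): 19·t ≡ 0 − 1 = -1 (mod 7).
    Reduce coefficients mod 7: 5·t ≡ 6 (mod 7).
    The inverse of 5 mod 7 is 3 (since 5·3 = 15 = 2·7 + 1), so t ≡ 3·6 = 18 ≡ 4 (mod 7).
    Then x = 1 + 19·4 = 77, valid modulo lcm(19, 7) = 133: x ≡ 77 (mod 133).
  Combine with x ≡ 0 (mod 13); new modulus lcm = 1729.
    Write x = 77 + 133·t and substitute into x ≡ 0 (mod 13): 133·t ≡ 0 − 77 = -77 (mod 13).
    Reduce coefficients mod 13: 3·t ≡ 1 (mod 13).
    The inverse of 3 mod 13 is 9 (since 3·9 = 27 = 2·13 + 1), so t ≡ 9·1 = 9 ≡ 9 (mod 13).
    Then x = 77 + 133·9 = 1274, valid modulo lcm(133, 13) = 1729: x ≡ 1274 (mod 1729).
  Combine with x ≡ 8 (mod 16); new modulus lcm = 27664.
    Write x = 1274 + 1729·t and substitute into x ≡ 8 (mod 16): 1729·t ≡ 8 − 1274 = -1266 (mod 16).
    Reduce coefficients mod 16: 1·t ≡ 14 (mod 16).
    So t ≡ 14 (mod 16).
    Then x = 1274 + 1729·14 = 25480, valid modulo lcm(1729, 16) = 27664: x ≡ 25480 (mod 27664).
Verify against each original: 25480 mod 19 = 1, 25480 mod 7 = 0, 25480 mod 13 = 0, 25480 mod 16 = 8.

x ≡ 25480 (mod 27664).


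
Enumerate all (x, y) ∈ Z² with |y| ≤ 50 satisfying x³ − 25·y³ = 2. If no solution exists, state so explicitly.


The equation is x³ - 25y³ = 2. For fixed y, x³ = 25·y³ + 2, so a solution requires the RHS to be a perfect cube.
Strategy: iterate y from -50 to 50, compute RHS = 25·y³ + 2, and check whether it is a (positive or negative) perfect cube.
Check small values of y:
  y = 0: RHS = 2 is not a perfect cube.
  y = 1: RHS = 27 = (3)³ ⇒ x = 3 works.
  y = -1: RHS = -23 is not a perfect cube.
  y = 2: RHS = 202 is not a perfect cube.
  y = -2: RHS = -198 is not a perfect cube.
  y = 3: RHS = 677 is not a perfect cube.
  y = -3: RHS = -673 is not a perfect cube.
Continuing the search up to |y| = 50 finds no further solutions beyond those listed.
Collected solutions: (3, 1).

Solutions (with |y| ≤ 50): (3, 1).


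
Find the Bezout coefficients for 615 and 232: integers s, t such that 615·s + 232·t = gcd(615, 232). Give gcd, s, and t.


Euclidean algorithm on (615, 232) — divide until remainder is 0:
  615 = 2 · 232 + 151
  232 = 1 · 151 + 81
  151 = 1 · 81 + 70
  81 = 1 · 70 + 11
  70 = 6 · 11 + 4
  11 = 2 · 4 + 3
  4 = 1 · 3 + 1
  3 = 3 · 1 + 0
gcd(615, 232) = 1.
Track Bezout coefficients alongside the remainders: start with r₀ = 615 = a·1 + b·0 (s = 1, t = 0) and r₁ = 232 = a·0 + b·1 (s = 0, t = 1); each new remainder r_{k+1} = r_{k-1} − q_k·r_k inherits s_{k+1} = s_{k-1} − q_k·s_k, t_{k+1} = t_{k-1} − q_k·t_k, so r_k = a·s_k + b·t_k at every step:
  q = 2: r = 151, s = 1 − 2·0 = 1, t = 0 − 2·1 = -2  (check: 615·1 + 232·(-2) = 151)
  q = 1: r = 81, s = 0 − 1·1 = -1, t = 1 − 1·(-2) = 3  (check: 615·(-1) + 232·3 = 81)
  q = 1: r = 70, s = 1 − 1·(-1) = 2, t = -2 − 1·3 = -5  (check: 615·2 + 232·(-5) = 70)
  q = 1: r = 11, s = -1 − 1·2 = -3, t = 3 − 1·(-5) = 8  (check: 615·(-3) + 232·8 = 11)
  q = 6: r = 4, s = 2 − 6·(-3) = 20, t = -5 − 6·8 = -53  (check: 615·20 + 232·(-53) = 4)
  q = 2: r = 3, s = -3 − 2·20 = -43, t = 8 − 2·(-53) = 114  (check: 615·(-43) + 232·114 = 3)
  q = 1: r = 1, s = 20 − 1·(-43) = 63, t = -53 − 1·114 = -167  (check: 615·63 + 232·(-167) = 1)
The row with r = 1 (the gcd) gives the Bezout coefficients s = 63, t = -167.
Result: 615 · (63) + 232 · (-167) = 1.

gcd(615, 232) = 1; s = 63, t = -167 (check: 615·63 + 232·(-167) = 1).


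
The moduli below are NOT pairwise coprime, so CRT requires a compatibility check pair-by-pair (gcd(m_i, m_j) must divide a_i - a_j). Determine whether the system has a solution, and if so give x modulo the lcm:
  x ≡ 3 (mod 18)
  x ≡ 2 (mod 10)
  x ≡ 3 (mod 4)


Moduli 18, 10, 4 are not pairwise coprime, so CRT works modulo lcm(m_i) when all pairwise compatibility conditions hold.
Pairwise compatibility: gcd(m_i, m_j) must divide a_i - a_j for every pair.
Merge one congruence at a time:
  Start: x ≡ 3 (mod 18).
  Combine with x ≡ 2 (mod 10): gcd(18, 10) = 2, and 2 - 3 = -1 is NOT divisible by 2.
    ⇒ system is inconsistent (no integer solution).

No solution (the system is inconsistent).


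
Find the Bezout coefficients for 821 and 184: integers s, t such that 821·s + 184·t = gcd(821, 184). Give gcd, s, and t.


Euclidean algorithm on (821, 184) — divide until remainder is 0:
  821 = 4 · 184 + 85
  184 = 2 · 85 + 14
  85 = 6 · 14 + 1
  14 = 14 · 1 + 0
gcd(821, 184) = 1.
Track Bezout coefficients alongside the remainders: start with r₀ = 821 = a·1 + b·0 (s = 1, t = 0) and r₁ = 184 = a·0 + b·1 (s = 0, t = 1); each new remainder r_{k+1} = r_{k-1} − q_k·r_k inherits s_{k+1} = s_{k-1} − q_k·s_k, t_{k+1} = t_{k-1} − q_k·t_k, so r_k = a·s_k + b·t_k at every step:
  q = 4: r = 85, s = 1 − 4·0 = 1, t = 0 − 4·1 = -4  (check: 821·1 + 184·(-4) = 85)
  q = 2: r = 14, s = 0 − 2·1 = -2, t = 1 − 2·(-4) = 9  (check: 821·(-2) + 184·9 = 14)
  q = 6: r = 1, s = 1 − 6·(-2) = 13, t = -4 − 6·9 = -58  (check: 821·13 + 184·(-58) = 1)
The row with r = 1 (the gcd) gives the Bezout coefficients s = 13, t = -58.
Result: 821 · (13) + 184 · (-58) = 1.

gcd(821, 184) = 1; s = 13, t = -58 (check: 821·13 + 184·(-58) = 1).


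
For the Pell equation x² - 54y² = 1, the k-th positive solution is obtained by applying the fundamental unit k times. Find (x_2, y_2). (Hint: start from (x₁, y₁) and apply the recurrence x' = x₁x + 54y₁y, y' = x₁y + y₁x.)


Step 1: Find the fundamental solution (x₁, y₁) of x² - 54y² = 1.
  Expand √54 as a continued fraction. a₀ = ⌊√54⌋ = 7; iterate m_{k+1} = d_k·a_k − m_k, d_{k+1} = (54 − m_{k+1}²)/d_k, a_{k+1} = ⌊(a₀ + m_{k+1})/d_{k+1}⌋ (starting m₀ = 0, d₀ = 1), with convergents p_k = a_k·p_{k-1} + p_{k-2}, q_k = a_k·q_{k-1} + q_{k-2} (p₋₁ = 1, q₋₁ = 0):
  k = 0: a₀ = 7; p₀/q₀ = 7/1; p₀² − 54·q₀² = 49 − 54 = -5.
  k = 1: m = 7, d = 5, a = ⌊(7 + 7)/5⌋ = 2; p/q = (2·7 + 1)/(2·1 + 0) = 15/2; p² − 54·q² = 225 − 216 = 9.
  k = 2: m = 3, d = 9, a = ⌊(7 + 3)/9⌋ = 1; p/q = (1·15 + 7)/(1·2 + 1) = 22/3; p² − 54·q² = 484 − 486 = -2.
  k = 3: m = 6, d = 2, a = ⌊(7 + 6)/2⌋ = 6; p/q = (6·22 + 15)/(6·3 + 2) = 147/20; p² − 54·q² = 21609 − 21600 = 9.
  k = 4: m = 6, d = 9, a = ⌊(7 + 6)/9⌋ = 1; p/q = (1·147 + 22)/(1·20 + 3) = 169/23; p² − 54·q² = 28561 − 28566 = -5.
  k = 5: m = 3, d = 5, a = ⌊(7 + 3)/5⌋ = 2; p/q = (2·169 + 147)/(2·23 + 20) = 485/66; p² − 54·q² = 235225 − 235224 = 1.
  The first convergent with p² − 54·q² = 1 gives the fundamental solution (x₁, y₁) = (485, 66).
Step 2: Apply the recurrence (x_{n+1}, y_{n+1}) = (x₁x_n + 54y₁y_n, x₁y_n + y₁x_n) repeatedly.
  From (x_1, y_1) = (485, 66): x_2 = 485·485 + 54·66·66 = 470449; y_2 = 485·66 + 66·485 = 64020.
Step 3: Verify x_2² - 54·y_2² = 221322261601 - 221322261600 = 1 (should be 1). ✓

(x_1, y_1) = (485, 66); (x_2, y_2) = (470449, 64020).


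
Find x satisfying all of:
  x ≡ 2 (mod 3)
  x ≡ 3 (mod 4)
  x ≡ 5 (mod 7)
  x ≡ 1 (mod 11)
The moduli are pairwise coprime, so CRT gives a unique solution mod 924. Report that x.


Product of moduli M = 3 · 4 · 7 · 11 = 924.
Merge one congruence at a time:
  Start: x ≡ 2 (mod 3).
  Combine with x ≡ 3 (mod 4); new modulus lcm = 12.
    Write x = 2 + 3·t and substitute into x ≡ 3 (mod 4): 3·t ≡ 3 − 2 = 1 (mod 4).
    The inverse of 3 mod 4 is 3 (since 3·3 = 9 = 2·4 + 1), so t ≡ 3·1 = 3 ≡ 3 (mod 4).
    Then x = 2 + 3·3 = 11, valid modulo lcm(3, 4) = 12: x ≡ 11 (mod 12).
  Combine with x ≡ 5 (mod 7); new modulus lcm = 84.
    Write x = 11 + 12·t and substitute into x ≡ 5 (mod 7): 12·t ≡ 5 − 11 = -6 (mod 7).
    Reduce coefficients mod 7: 5·t ≡ 1 (mod 7).
    The inverse of 5 mod 7 is 3 (since 5·3 = 15 = 2·7 + 1), so t ≡ 3·1 = 3 ≡ 3 (mod 7).
    Then x = 11 + 12·3 = 47, valid modulo lcm(12, 7) = 84: x ≡ 47 (mod 84).
  Combine with x ≡ 1 (mod 11); new modulus lcm = 924.
    Write x = 47 + 84·t and substitute into x ≡ 1 (mod 11): 84·t ≡ 1 − 47 = -46 (mod 11).
    Reduce coefficients mod 11: 7·t ≡ 9 (mod 11).
    The inverse of 7 mod 11 is 8 (since 7·8 = 56 = 5·11 + 1), so t ≡ 8·9 = 72 ≡ 6 (mod 11).
    Then x = 47 + 84·6 = 551, valid modulo lcm(84, 11) = 924: x ≡ 551 (mod 924).
Verify against each original: 551 mod 3 = 2, 551 mod 4 = 3, 551 mod 7 = 5, 551 mod 11 = 1.

x ≡ 551 (mod 924).
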